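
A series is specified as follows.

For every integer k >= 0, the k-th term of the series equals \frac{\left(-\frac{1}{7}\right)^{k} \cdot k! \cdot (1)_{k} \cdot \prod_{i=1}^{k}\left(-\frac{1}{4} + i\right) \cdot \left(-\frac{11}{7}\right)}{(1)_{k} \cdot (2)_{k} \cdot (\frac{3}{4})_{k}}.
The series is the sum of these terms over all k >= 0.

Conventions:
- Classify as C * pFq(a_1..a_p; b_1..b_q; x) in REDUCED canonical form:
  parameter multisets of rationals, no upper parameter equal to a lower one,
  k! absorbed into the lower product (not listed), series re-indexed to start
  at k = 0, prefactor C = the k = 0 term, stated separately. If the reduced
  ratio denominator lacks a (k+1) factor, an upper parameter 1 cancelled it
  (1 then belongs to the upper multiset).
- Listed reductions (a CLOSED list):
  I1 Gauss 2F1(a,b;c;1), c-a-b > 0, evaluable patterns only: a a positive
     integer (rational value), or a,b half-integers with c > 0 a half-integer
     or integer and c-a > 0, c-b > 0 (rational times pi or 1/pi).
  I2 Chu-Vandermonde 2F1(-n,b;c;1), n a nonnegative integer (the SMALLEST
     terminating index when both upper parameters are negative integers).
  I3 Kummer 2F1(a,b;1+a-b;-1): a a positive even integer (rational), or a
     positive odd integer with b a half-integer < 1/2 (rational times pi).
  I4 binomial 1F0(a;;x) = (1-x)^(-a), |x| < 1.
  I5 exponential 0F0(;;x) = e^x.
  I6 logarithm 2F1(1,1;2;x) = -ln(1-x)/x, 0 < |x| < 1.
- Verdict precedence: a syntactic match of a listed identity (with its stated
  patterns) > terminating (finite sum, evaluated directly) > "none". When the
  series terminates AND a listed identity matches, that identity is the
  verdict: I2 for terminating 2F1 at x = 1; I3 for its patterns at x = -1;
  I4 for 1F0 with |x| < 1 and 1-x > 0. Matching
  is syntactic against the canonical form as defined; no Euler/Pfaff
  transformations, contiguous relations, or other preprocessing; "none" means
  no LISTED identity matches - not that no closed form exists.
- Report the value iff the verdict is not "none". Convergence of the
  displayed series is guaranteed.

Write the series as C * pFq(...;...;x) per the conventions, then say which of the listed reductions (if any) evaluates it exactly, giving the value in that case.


The series (x = -\frac{1}{7}) is 2F1: upper {1, 1}, lower {2}, prefactor -\frac{11}{7}. Verdict: the I6 logarithm reduction applies (the logarithm: parameters (1,1;2), x = -\frac{1}{7}). Sum: \left(-11\right) \cdot \ln\left(\frac{8}{7}\right).

Key step: with t_0 = -\frac{11}{7}, (1)_k (C = -11/7, x = -1/7) is k! itself.
Term ratio: r(k) = -\frac{1}{7} * (k+1) (k+1) / [(k+2) (k+1)] - rational; roots negated = parameters, x = -\frac{1}{7}, C = -\frac{11}{7}.


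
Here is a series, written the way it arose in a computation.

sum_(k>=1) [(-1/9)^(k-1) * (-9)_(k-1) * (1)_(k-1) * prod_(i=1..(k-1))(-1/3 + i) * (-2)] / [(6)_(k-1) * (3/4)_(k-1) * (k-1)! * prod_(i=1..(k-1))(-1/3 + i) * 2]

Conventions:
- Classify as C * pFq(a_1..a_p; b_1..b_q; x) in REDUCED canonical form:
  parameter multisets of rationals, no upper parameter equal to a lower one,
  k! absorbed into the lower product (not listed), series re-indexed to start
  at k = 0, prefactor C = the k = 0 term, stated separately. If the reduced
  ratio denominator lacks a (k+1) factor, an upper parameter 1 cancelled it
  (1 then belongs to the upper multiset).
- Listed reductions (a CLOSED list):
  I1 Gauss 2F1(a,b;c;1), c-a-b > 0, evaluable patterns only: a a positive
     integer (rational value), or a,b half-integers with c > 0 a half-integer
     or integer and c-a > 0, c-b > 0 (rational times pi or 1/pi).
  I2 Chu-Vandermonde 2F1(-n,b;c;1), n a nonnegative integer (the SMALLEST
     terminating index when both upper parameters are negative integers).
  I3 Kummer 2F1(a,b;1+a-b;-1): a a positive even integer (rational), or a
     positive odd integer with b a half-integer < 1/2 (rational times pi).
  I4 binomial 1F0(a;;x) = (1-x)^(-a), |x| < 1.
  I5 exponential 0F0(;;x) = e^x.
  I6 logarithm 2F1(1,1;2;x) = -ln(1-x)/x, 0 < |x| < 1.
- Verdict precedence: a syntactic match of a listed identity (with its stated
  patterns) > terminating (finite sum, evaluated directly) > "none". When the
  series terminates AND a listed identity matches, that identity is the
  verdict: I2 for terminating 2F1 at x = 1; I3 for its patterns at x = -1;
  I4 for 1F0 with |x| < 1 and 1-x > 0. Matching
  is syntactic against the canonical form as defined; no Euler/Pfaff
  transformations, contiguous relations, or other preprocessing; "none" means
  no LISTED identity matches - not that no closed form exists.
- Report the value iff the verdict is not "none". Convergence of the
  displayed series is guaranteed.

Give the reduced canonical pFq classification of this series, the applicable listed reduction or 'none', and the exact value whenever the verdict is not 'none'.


Canonical form: C = -1 times 2F2 with upper {-9, 1}, lower {3/4, 6}, x = -1/9. Verdict: terminating (-9 upstairs). 10 nonzero terms in all; added directly. Hence: -1121727943699692410723/905401562702333922225.

First insight: t_0 being -1, the parameter 2/3 appears in both the upper and lower lists and cancels.
Consecutive-term ratio: r(k) = (-1/9) * (k-9) (k+1) / [(k+3/4) (k+6) (k+1)] - rational in k, leading ratio (-1/9); with t_0 = -1, classification follows.


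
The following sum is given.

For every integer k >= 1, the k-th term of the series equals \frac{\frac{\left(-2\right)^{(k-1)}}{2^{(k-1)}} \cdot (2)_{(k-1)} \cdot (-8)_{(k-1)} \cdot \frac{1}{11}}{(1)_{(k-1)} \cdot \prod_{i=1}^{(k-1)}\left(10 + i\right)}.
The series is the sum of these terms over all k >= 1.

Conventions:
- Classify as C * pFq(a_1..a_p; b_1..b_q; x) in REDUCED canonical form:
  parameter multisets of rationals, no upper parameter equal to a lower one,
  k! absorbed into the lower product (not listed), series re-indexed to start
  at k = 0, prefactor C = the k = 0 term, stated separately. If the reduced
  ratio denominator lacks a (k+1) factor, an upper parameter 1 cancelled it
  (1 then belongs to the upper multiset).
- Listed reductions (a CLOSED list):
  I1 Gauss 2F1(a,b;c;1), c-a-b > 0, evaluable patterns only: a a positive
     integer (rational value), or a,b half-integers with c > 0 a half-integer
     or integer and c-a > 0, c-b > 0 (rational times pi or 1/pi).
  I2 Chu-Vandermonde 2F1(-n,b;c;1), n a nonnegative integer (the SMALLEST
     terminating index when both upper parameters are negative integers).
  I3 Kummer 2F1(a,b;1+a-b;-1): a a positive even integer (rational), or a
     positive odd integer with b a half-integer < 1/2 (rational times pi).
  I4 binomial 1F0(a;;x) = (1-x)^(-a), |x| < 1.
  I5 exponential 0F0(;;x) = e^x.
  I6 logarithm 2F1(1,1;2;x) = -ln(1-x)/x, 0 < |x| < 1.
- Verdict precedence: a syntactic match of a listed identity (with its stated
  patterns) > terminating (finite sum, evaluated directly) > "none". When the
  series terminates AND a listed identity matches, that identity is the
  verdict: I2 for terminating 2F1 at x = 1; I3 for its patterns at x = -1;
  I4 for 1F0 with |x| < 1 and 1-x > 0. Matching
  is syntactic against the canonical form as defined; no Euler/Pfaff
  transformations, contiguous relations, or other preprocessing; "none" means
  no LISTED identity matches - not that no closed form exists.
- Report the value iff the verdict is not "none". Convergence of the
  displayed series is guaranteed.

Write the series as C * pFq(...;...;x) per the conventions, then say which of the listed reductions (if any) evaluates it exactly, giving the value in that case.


Canonical form: C = \frac{1}{11} times 2F1 with upper {-8, 2}, lower {11}, x = -1. Verdict (x = -1): Kummer's theorem (I3) applies (x = -1; c = 11 equals 1+a-b for upper {-8, 2}: listed pattern). Exact value: \frac{5}{11}.

Structural cue: from the first term \frac{1}{11}: (1)_k (prefactor 1/11) is k! itself.
Consecutive-term ratio: r(k) = -1 * (k-8) (k+2) / [(k+11) (k+1)] - rational in k. x = -1; t_0 = \frac{1}{11}; negate the roots.


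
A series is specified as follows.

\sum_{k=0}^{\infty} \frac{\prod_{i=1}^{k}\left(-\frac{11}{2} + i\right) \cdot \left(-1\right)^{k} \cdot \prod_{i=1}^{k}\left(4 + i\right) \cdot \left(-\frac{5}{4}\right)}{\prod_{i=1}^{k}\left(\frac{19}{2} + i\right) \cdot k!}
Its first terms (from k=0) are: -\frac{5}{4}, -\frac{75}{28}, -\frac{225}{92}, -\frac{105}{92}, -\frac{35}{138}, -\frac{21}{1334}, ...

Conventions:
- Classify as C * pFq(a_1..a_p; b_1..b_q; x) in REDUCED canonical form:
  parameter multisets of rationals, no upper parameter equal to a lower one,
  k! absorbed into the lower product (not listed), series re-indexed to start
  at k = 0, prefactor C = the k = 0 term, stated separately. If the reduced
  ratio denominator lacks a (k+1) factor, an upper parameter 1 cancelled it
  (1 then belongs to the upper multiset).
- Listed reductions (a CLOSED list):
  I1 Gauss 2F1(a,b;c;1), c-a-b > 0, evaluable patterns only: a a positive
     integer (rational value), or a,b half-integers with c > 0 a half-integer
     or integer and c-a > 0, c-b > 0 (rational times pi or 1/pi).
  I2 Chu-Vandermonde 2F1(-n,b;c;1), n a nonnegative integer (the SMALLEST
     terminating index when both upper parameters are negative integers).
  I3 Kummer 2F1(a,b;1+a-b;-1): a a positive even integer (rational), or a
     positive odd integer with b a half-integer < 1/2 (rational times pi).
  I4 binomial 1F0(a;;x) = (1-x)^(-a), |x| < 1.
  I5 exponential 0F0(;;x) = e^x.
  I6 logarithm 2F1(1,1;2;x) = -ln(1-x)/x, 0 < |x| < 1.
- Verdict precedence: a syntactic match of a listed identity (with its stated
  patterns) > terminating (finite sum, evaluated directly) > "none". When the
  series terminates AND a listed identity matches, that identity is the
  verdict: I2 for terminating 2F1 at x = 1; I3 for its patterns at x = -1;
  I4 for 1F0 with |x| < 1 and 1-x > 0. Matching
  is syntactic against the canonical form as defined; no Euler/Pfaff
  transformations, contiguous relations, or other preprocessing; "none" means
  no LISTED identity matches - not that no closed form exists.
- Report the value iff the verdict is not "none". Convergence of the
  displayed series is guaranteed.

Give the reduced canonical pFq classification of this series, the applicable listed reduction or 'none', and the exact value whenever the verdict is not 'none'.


Prefactor -\frac{5}{4}, argument -1: 2F1 with upper {-\frac{9}{2}, 5} over lower {\frac{21}{2}}. Verdict: this is Kummer (I3) (x = -1; c = \frac{21}{2} equals 1+a-b for upper {-\frac{9}{2}, 5}: listed pattern). Hence: \left(-\frac{10392525}{4194304}\right) \cdot \pi.

Key step: t_0 = -\frac{5}{4} here, and the lower running product (C = -5/4) is a rising factorial.
Ratio: r(k) = -1 * (k-\frac{9}{2}) (k+5) / [(k+\frac{21}{2}) (k+1)] - rational; roots negated = parameters, x = -1, C = -\frac{5}{4}.


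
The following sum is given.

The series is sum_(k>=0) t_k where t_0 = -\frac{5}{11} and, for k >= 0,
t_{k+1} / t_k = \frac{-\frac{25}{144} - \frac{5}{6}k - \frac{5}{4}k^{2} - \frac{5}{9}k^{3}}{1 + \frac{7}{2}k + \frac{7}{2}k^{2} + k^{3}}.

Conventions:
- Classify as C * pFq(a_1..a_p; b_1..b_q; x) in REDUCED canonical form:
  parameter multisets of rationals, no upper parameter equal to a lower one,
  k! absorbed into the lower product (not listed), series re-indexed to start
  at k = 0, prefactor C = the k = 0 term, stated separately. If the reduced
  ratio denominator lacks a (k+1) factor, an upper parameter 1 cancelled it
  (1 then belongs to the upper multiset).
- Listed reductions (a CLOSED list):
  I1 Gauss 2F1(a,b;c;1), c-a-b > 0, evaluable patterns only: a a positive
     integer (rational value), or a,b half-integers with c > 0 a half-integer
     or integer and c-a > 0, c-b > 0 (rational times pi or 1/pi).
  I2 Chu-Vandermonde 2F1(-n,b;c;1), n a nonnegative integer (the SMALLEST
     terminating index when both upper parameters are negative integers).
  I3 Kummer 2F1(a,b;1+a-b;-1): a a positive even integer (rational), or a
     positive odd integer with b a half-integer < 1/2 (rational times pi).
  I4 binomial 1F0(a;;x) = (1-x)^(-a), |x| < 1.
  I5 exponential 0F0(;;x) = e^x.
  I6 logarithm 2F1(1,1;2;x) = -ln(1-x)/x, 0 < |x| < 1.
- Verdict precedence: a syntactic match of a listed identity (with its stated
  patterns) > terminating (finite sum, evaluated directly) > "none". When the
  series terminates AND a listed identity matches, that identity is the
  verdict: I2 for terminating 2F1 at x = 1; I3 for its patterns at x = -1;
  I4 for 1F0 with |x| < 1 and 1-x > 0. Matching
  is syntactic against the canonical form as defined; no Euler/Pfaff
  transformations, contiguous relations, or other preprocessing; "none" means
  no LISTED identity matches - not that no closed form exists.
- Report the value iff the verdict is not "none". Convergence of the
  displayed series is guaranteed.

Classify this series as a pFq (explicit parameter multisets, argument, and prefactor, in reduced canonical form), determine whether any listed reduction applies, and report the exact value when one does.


Prefactor -\frac{5}{11}, argument -\frac{5}{9}: 2F1 with upper {\frac{1}{2}, \frac{5}{4}} over lower {2}. Verdict: none (x = -\frac{5}{9}): each listed identity misses the multisets {\frac{1}{2}, \frac{5}{4}} ; {2}.

The tell: x = -\frac{5}{9} and roots of the ratio polynomials (C = -5/11) are the negated parameters.
Ratio: r(k) = -\frac{5}{9} * (k+\frac{1}{2}) (k+\frac{5}{4}) / [(k+2) (k+1)] - poly over poly, x = -\frac{5}{9} from leading terms; C = -\frac{5}{11} at k = 0.


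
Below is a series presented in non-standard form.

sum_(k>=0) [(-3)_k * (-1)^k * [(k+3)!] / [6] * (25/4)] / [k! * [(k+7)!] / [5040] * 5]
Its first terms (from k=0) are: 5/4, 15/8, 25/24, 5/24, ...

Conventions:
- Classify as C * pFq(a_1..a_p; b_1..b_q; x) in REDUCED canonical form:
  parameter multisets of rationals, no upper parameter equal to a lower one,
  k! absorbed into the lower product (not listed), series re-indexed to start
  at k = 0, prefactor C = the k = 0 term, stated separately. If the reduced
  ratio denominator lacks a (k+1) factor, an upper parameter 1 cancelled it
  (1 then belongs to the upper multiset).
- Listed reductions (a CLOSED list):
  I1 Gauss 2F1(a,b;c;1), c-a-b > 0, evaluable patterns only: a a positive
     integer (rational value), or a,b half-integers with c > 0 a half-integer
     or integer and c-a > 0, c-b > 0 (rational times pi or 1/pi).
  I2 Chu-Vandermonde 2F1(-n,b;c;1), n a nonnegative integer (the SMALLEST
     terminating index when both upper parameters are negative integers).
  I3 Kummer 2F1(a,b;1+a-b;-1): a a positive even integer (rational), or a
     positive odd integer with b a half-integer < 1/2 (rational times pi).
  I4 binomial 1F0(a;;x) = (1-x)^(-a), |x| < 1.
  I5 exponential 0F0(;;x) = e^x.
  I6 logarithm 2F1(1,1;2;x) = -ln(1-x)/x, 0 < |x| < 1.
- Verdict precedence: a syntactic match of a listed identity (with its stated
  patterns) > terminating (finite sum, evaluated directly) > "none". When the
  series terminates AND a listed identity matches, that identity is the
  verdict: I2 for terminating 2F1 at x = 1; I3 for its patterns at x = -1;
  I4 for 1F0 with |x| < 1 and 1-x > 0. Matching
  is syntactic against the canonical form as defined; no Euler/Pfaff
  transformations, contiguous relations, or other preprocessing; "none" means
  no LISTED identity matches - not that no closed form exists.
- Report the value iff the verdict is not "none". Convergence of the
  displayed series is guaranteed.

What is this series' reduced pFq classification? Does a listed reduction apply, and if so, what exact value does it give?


First insight: from the first term 5/4: the denominator's factorial ratio (C = 5/4) is a lower Pochhammer.
Consecutive-term ratio: r(k) = (-1) * (k-3) (k+4) / [(k+8) (k+1)] - rational in k. x = (-1); t_0 = 5/4; negate the roots.

Prefactor 5/4, argument -1: 2F1 with upper {-3, 4} over lower {8}. Verdict: this is Kummer's theorem (I3) (x = -1; c = 8 equals 1+a-b for upper {-3, 4}: listed pattern). Value: 35/8.


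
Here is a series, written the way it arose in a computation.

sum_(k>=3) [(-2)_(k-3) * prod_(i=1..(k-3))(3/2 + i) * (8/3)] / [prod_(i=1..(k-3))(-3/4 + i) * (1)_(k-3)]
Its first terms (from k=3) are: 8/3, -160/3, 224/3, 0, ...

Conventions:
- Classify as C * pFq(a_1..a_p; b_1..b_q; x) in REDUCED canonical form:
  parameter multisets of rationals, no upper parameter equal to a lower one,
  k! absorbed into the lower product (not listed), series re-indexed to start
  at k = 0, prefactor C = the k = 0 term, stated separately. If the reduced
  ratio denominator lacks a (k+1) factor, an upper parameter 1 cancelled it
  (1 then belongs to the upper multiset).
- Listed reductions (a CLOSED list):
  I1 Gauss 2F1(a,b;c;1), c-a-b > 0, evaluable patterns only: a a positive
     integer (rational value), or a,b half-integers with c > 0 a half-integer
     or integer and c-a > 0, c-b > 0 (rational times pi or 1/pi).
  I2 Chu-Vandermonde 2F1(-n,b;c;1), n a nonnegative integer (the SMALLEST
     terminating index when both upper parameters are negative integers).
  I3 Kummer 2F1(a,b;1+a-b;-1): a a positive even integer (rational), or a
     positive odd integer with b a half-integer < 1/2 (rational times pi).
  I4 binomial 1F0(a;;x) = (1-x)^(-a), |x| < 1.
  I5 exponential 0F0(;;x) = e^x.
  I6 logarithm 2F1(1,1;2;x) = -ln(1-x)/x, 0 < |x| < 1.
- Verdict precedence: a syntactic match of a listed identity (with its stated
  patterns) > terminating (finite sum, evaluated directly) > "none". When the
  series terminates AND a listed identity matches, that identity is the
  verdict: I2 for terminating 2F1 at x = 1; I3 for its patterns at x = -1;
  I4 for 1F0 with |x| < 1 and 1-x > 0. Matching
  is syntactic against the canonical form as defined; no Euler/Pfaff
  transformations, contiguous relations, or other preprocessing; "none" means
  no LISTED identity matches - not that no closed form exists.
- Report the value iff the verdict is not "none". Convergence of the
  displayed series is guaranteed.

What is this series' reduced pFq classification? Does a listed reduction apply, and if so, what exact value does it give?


With C = 8/3: the canonical form is 2F1(-2, 5/2; 1/4; 1). Verdict: the Chu-Vandermonde identity I2 applies (terminating 2F1 at x = 1 with n = 2, b = 5/2, c = 1/4). Hence: 24.

The tell: t_0 = 8/3 here, and the lower running product (C = 8/3) is a rising factorial.
Step ratio: r(k) = 1 * (k-2) (k+5/2) / [(k+1/4) (k+1)] - rational; roots negated = parameters, x = 1, C = 8/3.


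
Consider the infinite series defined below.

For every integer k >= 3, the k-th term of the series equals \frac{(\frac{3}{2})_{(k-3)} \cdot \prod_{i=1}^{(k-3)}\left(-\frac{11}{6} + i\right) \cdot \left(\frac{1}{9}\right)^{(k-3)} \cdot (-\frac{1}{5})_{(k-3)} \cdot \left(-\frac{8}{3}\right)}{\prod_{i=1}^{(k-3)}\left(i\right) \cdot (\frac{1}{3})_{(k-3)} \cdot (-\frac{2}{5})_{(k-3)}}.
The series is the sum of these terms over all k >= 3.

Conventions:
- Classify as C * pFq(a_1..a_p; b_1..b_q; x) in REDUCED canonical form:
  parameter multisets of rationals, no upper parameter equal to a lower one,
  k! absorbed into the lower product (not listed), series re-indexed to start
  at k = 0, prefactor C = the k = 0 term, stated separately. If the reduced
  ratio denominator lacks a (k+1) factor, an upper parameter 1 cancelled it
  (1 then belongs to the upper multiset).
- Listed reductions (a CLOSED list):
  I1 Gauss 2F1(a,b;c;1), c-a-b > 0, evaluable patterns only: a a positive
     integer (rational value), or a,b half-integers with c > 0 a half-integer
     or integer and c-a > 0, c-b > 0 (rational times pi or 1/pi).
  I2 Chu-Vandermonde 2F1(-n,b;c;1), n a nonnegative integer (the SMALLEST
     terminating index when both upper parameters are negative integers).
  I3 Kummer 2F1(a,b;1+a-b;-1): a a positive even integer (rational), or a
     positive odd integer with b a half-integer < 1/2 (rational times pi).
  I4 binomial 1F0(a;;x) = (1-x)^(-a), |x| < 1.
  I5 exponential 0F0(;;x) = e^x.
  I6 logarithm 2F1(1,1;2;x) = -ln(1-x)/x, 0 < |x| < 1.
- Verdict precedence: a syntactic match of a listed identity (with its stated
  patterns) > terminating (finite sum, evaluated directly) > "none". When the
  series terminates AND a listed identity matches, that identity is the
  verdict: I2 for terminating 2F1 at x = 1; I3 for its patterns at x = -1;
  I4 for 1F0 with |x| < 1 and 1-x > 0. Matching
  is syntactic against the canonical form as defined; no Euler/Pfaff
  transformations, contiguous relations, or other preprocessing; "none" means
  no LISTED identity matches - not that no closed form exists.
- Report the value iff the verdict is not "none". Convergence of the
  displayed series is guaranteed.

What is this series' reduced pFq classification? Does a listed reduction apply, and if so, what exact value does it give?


Key step: x = \frac{1}{9} and the product of the first k integers (C = -8/3) is k!.
Term ratio: r(k) = \frac{1}{9} * (k-\frac{5}{6}) (k-\frac{1}{5}) (k+\frac{3}{2}) / [(k-\frac{2}{5}) (k+\frac{1}{3}) (k+1)] - rational in k, leading ratio \frac{1}{9}; with t_0 = -\frac{8}{3}, classification follows.

Prefactor -\frac{8}{3}, argument \frac{1}{9}: 3F2 with upper {-\frac{5}{6}, -\frac{1}{5}, \frac{3}{2}} over lower {-\frac{2}{5}, \frac{1}{3}}. Verdict: none here - no I1-I6 shape fits x = \frac{1}{9} with lower {-\frac{2}{5}, \frac{1}{3}}.


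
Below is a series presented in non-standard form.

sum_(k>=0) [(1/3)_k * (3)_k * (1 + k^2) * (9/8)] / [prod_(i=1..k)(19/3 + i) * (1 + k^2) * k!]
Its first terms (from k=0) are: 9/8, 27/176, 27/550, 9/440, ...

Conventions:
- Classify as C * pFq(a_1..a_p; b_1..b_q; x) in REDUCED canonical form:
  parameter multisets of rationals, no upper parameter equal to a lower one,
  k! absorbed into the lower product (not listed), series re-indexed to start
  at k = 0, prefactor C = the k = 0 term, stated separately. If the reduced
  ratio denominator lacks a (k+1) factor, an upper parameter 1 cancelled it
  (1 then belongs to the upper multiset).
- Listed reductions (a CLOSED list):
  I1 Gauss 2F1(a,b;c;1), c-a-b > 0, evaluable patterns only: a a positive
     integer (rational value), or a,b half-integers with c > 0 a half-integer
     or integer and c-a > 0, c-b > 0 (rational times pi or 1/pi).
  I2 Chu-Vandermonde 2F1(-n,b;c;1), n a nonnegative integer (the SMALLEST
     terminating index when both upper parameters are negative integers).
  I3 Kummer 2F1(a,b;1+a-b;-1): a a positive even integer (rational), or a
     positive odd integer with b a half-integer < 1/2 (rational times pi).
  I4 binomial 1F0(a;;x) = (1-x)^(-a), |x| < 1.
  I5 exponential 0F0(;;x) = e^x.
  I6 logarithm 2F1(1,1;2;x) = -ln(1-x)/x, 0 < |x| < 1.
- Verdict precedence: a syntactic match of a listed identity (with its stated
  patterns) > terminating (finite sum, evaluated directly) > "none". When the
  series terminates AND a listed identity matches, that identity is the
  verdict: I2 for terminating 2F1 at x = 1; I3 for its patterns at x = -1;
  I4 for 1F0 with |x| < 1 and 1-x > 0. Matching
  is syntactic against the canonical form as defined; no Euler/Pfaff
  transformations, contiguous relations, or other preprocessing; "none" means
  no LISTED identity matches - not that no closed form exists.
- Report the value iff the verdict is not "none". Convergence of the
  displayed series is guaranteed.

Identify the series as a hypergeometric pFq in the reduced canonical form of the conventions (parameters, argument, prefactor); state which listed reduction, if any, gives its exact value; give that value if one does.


Key step: t_0 = 9/8 here, and the lower running product (C = 9/8, x = 1) is a rising factorial.
Term ratio: r(k) = 1 * (k+1/3) (k+3) / [(k+22/3) (k+1)] ; factor over Q: parameters, x = 1, and C = 9/8.

Canonical form: C = 9/8 times 2F1 with upper {1/3, 3}, lower {22/3}, x = 1. Verdict: Gauss's theorem (I1) fires (x = 1: the Gamma ratio telescopes since c-a-b = 4 > 0 and a = 3 in Z>0). Exact value: 247/180.


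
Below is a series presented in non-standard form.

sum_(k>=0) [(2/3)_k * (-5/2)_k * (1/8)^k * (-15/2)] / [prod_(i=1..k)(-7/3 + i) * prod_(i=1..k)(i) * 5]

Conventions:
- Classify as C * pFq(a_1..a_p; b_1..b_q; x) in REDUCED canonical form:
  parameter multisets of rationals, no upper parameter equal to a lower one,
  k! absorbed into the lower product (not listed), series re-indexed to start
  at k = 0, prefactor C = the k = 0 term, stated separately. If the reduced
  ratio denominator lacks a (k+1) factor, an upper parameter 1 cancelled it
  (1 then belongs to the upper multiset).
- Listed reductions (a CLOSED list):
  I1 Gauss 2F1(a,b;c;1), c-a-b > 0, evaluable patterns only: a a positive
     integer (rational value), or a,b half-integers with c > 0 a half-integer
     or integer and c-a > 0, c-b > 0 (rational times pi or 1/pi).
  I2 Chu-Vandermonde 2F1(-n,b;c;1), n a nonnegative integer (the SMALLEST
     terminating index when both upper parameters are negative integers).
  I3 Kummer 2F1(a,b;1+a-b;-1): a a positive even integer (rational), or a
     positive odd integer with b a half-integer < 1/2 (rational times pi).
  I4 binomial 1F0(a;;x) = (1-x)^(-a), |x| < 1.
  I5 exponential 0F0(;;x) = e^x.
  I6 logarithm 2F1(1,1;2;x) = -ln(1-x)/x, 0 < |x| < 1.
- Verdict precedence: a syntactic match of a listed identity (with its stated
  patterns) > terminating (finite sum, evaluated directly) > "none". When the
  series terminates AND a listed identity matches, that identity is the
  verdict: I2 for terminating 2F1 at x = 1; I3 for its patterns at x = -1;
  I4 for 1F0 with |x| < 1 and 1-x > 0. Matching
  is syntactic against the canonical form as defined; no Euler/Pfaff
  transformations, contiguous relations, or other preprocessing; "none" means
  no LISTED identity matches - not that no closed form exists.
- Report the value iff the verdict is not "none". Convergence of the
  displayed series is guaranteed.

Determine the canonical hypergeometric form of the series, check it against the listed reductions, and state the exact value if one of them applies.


Classification (C = -3/2): 2F1 with upper {-5/2, 2/3}, lower {-4/3}, argument x = 1/8. Verdict: none. A 2F1 with upper {-5/2, 2/3} fits none of I1-I6 at x = 1/8; the sum runs forever.

First insight: t_0 = -3/2 here, and the lower running product (prefactor -3/2) is a rising factorial.
Adjacent-term ratio: r(k) = (1/8) * (k-5/2) (k+2/3) / [(k-4/3) (k+1)] - rational in k, leading ratio (1/8); with t_0 = -3/2, classification follows.


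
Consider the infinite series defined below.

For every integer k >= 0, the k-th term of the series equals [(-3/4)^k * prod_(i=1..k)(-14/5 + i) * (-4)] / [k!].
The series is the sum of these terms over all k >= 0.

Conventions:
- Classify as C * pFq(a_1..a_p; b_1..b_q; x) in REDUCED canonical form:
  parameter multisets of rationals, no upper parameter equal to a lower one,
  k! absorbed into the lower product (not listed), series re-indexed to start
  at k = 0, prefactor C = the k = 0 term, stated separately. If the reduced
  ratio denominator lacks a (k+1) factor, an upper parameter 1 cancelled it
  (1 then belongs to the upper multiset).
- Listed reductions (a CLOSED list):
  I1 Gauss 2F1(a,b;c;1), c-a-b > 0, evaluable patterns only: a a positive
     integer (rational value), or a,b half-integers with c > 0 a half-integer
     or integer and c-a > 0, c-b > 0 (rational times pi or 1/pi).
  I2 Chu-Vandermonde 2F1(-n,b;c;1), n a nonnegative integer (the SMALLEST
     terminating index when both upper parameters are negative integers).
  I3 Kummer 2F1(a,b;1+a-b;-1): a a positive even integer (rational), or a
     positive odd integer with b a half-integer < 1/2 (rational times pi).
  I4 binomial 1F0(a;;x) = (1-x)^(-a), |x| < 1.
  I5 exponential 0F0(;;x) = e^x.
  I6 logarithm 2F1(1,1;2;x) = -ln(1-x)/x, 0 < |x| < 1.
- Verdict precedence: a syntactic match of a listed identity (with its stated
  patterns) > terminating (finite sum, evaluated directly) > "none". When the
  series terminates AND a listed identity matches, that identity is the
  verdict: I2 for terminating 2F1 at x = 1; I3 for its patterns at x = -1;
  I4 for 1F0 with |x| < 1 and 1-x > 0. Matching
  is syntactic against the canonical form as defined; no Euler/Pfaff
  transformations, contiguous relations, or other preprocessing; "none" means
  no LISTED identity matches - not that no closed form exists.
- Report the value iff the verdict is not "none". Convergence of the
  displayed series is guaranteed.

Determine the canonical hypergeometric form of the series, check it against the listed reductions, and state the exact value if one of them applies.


x = -3/4 here; the reduced form reads 1F0, upper {-9/5}, lower {-}, C = -4. Verdict: this is the I4 binomial reduction (the 1F0 binomial series: exponent 9/5, x = -3/4). Value: (-4) * (7/4)^(9/5).

Key step: from the first term -4: the running product (prefactor -4) telescopes to a rising factorial.
Term ratio: r(k) = (-3/4) * (k-9/5) / [(k+1)] ; factor over Q: parameters, x = (-3/4), and C = -4.


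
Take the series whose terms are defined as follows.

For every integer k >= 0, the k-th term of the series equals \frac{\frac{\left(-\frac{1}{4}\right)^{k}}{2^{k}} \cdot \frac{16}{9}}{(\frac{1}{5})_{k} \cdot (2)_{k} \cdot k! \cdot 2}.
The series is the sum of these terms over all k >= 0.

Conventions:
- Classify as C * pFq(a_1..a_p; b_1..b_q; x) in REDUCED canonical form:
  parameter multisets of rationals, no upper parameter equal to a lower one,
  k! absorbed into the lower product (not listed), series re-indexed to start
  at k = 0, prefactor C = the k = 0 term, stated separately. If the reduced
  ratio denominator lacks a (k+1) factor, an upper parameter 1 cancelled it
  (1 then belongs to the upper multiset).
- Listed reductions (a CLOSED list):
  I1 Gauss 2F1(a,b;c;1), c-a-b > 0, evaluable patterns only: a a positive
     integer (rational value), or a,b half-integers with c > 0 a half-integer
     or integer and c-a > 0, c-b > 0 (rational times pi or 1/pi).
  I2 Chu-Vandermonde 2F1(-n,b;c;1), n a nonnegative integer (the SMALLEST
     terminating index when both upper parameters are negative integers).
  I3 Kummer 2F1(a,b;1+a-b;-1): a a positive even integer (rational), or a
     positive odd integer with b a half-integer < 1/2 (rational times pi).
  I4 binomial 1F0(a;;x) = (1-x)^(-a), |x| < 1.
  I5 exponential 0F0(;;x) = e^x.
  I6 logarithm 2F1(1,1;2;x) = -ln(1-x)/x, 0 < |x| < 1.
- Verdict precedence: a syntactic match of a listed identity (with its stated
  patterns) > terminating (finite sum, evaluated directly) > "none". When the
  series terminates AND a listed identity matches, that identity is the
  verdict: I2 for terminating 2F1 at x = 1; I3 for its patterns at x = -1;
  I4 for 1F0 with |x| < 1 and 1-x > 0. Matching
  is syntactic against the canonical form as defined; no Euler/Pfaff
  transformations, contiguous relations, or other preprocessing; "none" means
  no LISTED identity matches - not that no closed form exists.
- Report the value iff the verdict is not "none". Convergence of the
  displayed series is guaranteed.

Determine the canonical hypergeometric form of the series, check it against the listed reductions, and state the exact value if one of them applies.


Key step: from the first term \frac{8}{9}: the constant factors (prefactor 8/9) combine into one prefactor.
Ratio: r(k) = -\frac{1}{8} * 1 / [(k+\frac{1}{5}) (k+2) (k+1)] - poly over poly, x = -\frac{1}{8} from leading terms; C = \frac{8}{9} at k = 0.

Reduced: x = -\frac{1}{8}, 0F2, upper = {-}, lower = {\frac{1}{5}, 2}, C = \frac{8}{9}. Verdict: none - this 0F2 at x = -\frac{1}{8} matches no listed pattern, and upper {-} holds no stopper.


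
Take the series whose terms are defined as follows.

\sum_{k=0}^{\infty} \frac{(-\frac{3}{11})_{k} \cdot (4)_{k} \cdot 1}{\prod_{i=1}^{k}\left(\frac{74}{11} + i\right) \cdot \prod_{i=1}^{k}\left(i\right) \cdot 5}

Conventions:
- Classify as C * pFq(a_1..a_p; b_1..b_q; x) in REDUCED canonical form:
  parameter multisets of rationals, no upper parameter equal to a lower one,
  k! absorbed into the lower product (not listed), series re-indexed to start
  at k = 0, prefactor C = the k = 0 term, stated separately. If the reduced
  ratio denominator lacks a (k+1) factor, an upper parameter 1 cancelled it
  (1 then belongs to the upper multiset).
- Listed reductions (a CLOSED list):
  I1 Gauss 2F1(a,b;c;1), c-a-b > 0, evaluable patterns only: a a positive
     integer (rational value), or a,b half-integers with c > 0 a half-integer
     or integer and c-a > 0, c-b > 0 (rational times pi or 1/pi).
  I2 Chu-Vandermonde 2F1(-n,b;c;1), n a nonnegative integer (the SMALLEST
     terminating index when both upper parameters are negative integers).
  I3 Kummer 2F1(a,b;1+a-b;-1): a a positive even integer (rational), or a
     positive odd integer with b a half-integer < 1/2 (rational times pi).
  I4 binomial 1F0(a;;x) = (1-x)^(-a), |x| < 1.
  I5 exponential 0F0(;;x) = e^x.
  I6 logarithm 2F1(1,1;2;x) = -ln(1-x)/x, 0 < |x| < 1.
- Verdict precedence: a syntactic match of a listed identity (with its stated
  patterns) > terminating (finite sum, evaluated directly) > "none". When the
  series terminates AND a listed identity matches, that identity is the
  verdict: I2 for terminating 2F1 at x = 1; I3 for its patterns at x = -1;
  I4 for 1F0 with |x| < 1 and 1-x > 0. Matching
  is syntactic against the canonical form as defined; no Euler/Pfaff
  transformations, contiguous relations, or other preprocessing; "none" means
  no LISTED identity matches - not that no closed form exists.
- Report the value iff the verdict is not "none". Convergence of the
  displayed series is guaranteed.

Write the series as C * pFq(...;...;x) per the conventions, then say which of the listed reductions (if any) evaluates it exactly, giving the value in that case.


Canonical form: C = \frac{1}{5} times 2F1 with upper {-\frac{3}{11}, 4}, lower {\frac{85}{11}}, x = 1. Verdict: Gauss (I1, integer-parameter pattern) matches (x = 1: the Gamma ratio telescopes since c-a-b = 4 > 0 and a = 4 in Z>0). Sum: \frac{59163}{366025}.

First insight: with t_0 = \frac{1}{5}, the product of the first k integers (C = 1/5, x = 1) is k!.
Step ratio: r(k) = 1 * (k-\frac{3}{11}) (k+4) / [(k+\frac{85}{11}) (k+1)] - rational in k, leading ratio 1; with t_0 = \frac{1}{5}, classification follows.


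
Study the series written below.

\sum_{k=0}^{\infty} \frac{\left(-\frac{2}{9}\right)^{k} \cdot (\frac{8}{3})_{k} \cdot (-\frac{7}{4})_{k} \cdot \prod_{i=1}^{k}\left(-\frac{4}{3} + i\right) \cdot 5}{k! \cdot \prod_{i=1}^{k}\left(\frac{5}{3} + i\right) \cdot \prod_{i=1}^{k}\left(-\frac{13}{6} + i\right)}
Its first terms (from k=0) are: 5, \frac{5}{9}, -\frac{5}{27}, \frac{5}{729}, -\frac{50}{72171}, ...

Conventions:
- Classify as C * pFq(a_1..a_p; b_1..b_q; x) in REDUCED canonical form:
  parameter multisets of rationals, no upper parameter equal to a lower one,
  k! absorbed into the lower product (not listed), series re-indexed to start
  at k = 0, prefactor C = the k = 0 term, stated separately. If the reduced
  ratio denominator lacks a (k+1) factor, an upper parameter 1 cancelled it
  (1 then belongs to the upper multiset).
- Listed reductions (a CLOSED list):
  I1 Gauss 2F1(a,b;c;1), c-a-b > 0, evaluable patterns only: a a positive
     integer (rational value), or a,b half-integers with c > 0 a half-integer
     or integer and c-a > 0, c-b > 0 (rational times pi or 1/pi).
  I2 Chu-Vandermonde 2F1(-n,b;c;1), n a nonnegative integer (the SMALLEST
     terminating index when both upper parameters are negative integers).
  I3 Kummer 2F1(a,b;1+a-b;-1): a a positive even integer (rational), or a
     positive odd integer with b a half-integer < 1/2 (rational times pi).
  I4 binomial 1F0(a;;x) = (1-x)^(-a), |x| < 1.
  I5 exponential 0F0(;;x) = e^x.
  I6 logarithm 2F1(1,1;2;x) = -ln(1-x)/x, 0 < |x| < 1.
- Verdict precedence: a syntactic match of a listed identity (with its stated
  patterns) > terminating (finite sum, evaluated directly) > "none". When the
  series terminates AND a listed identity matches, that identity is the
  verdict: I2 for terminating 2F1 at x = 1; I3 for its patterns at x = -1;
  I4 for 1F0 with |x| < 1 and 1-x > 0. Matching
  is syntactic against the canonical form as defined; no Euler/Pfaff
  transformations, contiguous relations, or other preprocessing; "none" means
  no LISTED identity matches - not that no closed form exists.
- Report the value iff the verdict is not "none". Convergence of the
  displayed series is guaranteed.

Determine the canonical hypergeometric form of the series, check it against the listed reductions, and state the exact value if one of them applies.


Structural cue: t_0 = 5 here, and the running product (C = 5) telescopes to a rising factorial.
Adjacent-term ratio: r(k) = -\frac{2}{9} * (k-\frac{7}{4}) (k-\frac{1}{3}) / [(k-\frac{7}{6}) (k+1)] - rational in k, leading ratio -\frac{2}{9}; with t_0 = 5, classification follows.

The series (x = -\frac{2}{9}) is 2F1: upper {-\frac{7}{4}, -\frac{1}{3}}, lower {-\frac{7}{6}}, prefactor 5. Verdict: no listed reduction: x = -\frac{2}{9} and upper {-\frac{7}{4}, -\frac{1}{3}} fail every I1-I6 pattern.


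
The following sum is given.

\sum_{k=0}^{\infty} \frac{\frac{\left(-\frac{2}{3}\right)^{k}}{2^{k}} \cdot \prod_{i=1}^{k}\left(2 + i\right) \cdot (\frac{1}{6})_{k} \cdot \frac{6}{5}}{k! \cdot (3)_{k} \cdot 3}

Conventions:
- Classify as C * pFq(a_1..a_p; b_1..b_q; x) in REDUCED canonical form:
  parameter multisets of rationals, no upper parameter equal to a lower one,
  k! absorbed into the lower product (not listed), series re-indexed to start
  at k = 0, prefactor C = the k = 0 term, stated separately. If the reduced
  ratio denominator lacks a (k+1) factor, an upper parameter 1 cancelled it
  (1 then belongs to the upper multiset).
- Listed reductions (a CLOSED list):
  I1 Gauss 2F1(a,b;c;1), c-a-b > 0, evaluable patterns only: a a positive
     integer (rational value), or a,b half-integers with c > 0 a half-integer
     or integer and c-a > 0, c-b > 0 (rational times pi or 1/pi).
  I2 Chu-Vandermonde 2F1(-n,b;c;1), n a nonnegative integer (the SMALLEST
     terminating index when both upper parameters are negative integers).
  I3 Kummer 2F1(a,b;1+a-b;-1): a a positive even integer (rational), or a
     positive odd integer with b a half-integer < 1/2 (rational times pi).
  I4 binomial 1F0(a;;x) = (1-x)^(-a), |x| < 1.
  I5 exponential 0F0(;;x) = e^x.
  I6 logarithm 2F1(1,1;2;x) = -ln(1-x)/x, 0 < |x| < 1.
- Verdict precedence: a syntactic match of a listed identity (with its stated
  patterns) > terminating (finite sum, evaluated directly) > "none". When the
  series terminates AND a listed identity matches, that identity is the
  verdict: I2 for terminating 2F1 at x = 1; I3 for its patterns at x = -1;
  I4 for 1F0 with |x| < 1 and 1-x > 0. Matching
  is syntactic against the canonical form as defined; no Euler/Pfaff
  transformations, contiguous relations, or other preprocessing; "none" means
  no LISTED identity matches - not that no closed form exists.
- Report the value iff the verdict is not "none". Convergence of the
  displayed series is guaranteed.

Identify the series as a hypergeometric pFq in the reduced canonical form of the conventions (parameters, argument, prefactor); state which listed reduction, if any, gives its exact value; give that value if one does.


This is \frac{2}{5} * 1F0(\frac{1}{6}; -; -\frac{1}{3}) in reduced canonical form. Verdict: this is binomial (I4) (the 1F0 binomial series: exponent -1/6, x = -\frac{1}{3}). Sum: \frac{2}{5} \cdot \left(\frac{4}{3}\right)^{-\frac{1}{6}}.

The tell: with t_0 = \frac{2}{5}, the parameter 3 appears in both the upper and lower lists and cancels.
Ratio: r(k) = -\frac{1}{3} * (k+\frac{1}{6}) / [(k+1)] - rational in k, leading ratio -\frac{1}{3}; with t_0 = \frac{2}{5}, classification follows.


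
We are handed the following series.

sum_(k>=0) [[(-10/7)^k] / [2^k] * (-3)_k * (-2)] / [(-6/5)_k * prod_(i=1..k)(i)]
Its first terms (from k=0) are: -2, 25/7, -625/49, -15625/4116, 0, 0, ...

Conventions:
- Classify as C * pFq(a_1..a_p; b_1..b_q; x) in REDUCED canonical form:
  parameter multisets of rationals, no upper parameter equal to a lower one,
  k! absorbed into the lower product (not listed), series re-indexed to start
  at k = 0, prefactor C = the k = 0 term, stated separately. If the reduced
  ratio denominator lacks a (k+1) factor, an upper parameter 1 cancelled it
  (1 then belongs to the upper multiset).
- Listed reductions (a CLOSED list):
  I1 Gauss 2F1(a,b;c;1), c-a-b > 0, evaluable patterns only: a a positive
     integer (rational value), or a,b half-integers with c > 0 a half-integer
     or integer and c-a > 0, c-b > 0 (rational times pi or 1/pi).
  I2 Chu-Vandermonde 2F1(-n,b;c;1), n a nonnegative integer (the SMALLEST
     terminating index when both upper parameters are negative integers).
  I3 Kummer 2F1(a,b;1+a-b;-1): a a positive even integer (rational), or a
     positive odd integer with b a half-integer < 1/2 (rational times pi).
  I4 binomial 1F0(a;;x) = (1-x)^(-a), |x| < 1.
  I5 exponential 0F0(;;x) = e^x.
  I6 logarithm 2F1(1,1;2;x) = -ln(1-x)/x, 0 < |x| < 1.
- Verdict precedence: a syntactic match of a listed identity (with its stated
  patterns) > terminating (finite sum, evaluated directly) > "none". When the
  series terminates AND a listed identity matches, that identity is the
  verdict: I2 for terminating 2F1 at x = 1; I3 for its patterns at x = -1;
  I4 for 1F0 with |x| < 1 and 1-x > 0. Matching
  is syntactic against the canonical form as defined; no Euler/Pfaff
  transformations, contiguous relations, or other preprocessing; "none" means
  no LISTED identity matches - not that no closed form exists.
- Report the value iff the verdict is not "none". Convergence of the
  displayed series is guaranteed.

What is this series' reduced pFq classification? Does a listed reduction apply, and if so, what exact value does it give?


With C = -2: the canonical form is 1F1(-3; -6/5; -5/7). Verdict: terminating - upper parameter -3 makes this a finite sum (last index 3), evaluated exactly. Exact value: -61657/4116.

Structural cue: from the first term -2: the two k-th powers (C = -2) combine into one argument.
Adjacent-term ratio: r(k) = (-5/7) * (k-3) / [(k-6/5) (k+1)] - rational in k. x = (-5/7); t_0 = -2; negate the roots.
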